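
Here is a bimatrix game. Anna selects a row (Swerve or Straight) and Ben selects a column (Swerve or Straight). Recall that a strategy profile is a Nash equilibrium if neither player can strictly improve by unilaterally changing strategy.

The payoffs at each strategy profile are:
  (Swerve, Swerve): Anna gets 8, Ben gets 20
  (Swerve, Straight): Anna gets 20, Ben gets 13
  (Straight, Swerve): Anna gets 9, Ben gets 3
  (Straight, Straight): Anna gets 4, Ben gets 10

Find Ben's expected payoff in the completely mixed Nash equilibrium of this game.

23/2

First find x, the probability Anna plays Swerve, from Ben's indifference between Swerve and Straight: 20x + 3(1−x) = 13x + 10(1−x), giving x = 1/2.
Since Ben is indifferent in equilibrium, Ben's expected payoff equals the payoff from either column against (1/2, 1/2). Using Swerve: 20(1/2) + 3(1/2) = 23/2.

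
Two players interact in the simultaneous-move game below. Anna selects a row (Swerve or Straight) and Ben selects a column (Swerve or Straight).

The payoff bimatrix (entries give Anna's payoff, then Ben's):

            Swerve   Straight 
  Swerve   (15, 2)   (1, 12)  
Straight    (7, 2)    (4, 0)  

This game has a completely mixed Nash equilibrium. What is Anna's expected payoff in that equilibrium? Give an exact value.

First find y, the probability Ben plays Swerve, from Anna's indifference between Swerve and Straight: 15y + (1−y) = 7y + 4(1−y), giving y = 3/11.
Since Anna is indifferent in equilibrium, Anna's expected payoff equals the payoff from either row against (3/11, 8/11). Using Swerve: 15(3/11) + (8/11) = 53/11.

53/11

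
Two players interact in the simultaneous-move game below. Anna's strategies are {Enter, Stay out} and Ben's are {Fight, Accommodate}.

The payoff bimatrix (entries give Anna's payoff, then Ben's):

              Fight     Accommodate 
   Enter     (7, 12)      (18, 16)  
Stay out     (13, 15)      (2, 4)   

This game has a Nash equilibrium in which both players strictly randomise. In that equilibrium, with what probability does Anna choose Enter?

11/15

Let r be the probability that Anna plays Enter. In a completely mixed equilibrium, Ben must be indifferent between Fight and Accommodate.
Ben's expected payoff from Fight is 12r + 15(1−r); from Accommodate it is 16r + 4(1−r).
Setting these equal: −3r + 15 = 12r + 4, so r = 11/15.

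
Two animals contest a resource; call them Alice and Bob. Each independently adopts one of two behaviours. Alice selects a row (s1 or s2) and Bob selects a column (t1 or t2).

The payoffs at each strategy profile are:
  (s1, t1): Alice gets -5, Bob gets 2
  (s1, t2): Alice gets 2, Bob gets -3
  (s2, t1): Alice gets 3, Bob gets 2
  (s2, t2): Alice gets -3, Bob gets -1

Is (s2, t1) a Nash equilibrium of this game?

Yes

At (s2, t1), Alice earns 3; switching to s1 would give -5, so Alice has no profitable deviation.
Bob earns 2; switching to t2 would give -1, so Bob has no profitable deviation.
Neither player can gain by a unilateral deviation, so this profile is a Nash equilibrium.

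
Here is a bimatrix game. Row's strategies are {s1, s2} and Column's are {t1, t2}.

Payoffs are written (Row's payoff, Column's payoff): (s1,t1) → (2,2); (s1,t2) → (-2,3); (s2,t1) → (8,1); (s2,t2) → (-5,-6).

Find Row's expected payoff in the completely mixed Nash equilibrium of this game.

-2/3

First find y, the probability Column plays t1, from Row's indifference between s1 and s2: 2y − 2(1−y) = 8y − 5(1−y), giving y = 1/3.
Since Row is indifferent in equilibrium, Row's expected payoff equals the payoff from either row against (1/3, 2/3). Using s1: 2(1/3) − 2(2/3) = -2/3.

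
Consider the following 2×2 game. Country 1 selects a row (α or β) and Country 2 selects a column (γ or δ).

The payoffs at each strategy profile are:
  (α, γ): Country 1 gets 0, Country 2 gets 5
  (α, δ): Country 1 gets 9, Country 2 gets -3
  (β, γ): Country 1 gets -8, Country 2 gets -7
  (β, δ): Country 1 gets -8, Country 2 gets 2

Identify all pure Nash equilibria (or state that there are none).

(α, γ): Country 1 gets 0 ≥ -8 from β, and Country 2 gets 5 ≥ -3 from δ — Nash equilibrium.
(α, δ): Country 2 prefers γ (5 > -3) — not an equilibrium.
(β, γ): Country 1 prefers α (0 > -8); Country 2 prefers δ (2 > -7) — not an equilibrium.
(β, δ): Country 1 prefers α (9 > -8) — not an equilibrium.

(α, γ)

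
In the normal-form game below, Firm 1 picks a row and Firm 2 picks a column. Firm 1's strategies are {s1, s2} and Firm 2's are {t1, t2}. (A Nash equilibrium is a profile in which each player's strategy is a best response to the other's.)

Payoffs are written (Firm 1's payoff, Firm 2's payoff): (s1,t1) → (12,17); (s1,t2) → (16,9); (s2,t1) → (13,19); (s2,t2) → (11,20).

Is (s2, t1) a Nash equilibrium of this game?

No

At (s2, t1), Firm 1 earns 13; switching to s1 would give 12, so Firm 1 has no profitable deviation.
Firm 2 earns 19; switching to t2 would give 20, so Firm 2 would deviate.
Since at least one player can profitably deviate, this is not a Nash equilibrium.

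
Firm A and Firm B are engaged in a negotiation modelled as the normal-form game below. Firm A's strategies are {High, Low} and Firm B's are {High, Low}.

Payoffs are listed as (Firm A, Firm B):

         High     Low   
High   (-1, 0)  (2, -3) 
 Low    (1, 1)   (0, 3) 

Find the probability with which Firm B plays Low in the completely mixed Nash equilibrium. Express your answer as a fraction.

Let y be the probability that Firm B plays High. In a completely mixed equilibrium, Firm A must be indifferent between High and Low.
Firm A's expected payoff from High is −y + 2(1−y); from Low it is y.
Setting these equal: −3y + 2 = y, so y = 1/2.
Therefore Firm B plays Low with probability 1 − 1/2 = 1/2.

1/2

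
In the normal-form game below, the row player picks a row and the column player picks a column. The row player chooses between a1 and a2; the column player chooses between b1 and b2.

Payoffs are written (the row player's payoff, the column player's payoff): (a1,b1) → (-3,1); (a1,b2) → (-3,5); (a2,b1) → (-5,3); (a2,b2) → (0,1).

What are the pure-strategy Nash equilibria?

none

(a1, b1): the column player prefers b2 (5 > 1) — not an equilibrium.
(a1, b2): the row player prefers a2 (0 > -3) — not an equilibrium.
(a2, b1): the row player prefers a1 (-3 > -5) — not an equilibrium.
(a2, b2): the column player prefers b1 (3 > 1) — not an equilibrium.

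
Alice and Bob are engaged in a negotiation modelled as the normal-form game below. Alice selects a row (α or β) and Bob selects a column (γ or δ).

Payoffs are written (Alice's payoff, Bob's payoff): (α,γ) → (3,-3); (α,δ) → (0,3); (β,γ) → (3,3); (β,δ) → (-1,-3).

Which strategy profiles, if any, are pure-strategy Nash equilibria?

(α, δ) and (β, γ)

(α, γ): Bob prefers δ (3 > -3) — not an equilibrium.
(α, δ): Alice gets 0 ≥ -1 from β, and Bob gets 3 ≥ -3 from γ — Nash equilibrium.
(β, γ): Alice gets 3 ≥ 3 from α, and Bob gets 3 ≥ -3 from δ — Nash equilibrium.
(β, δ): Alice prefers α (0 > -1); Bob prefers γ (3 > -3) — not an equilibrium.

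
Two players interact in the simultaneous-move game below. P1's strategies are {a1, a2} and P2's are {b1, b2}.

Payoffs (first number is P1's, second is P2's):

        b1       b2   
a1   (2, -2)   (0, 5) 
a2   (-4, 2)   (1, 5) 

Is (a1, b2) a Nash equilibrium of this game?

No

At (a1, b2), P1 earns 0; switching to a2 would give 1, so P1 would deviate.
P2 earns 5; switching to b1 would give -2, so P2 has no profitable deviation.
Since at least one player can profitably deviate, this is not a Nash equilibrium.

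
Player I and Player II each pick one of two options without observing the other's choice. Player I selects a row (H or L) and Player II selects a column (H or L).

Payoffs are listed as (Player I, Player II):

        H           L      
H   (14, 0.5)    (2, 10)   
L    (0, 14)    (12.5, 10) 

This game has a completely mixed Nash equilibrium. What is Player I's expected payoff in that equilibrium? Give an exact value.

First find q, the probability Player II plays H, from Player I's indifference between H and L: 14q + 2(1−q) = 12.5(1−q), giving q = 3/7.
Since Player I is indifferent in equilibrium, Player I's expected payoff equals the payoff from either row against (3/7, 4/7). Using H: 14(3/7) + 2(4/7) = 50/7.

50/7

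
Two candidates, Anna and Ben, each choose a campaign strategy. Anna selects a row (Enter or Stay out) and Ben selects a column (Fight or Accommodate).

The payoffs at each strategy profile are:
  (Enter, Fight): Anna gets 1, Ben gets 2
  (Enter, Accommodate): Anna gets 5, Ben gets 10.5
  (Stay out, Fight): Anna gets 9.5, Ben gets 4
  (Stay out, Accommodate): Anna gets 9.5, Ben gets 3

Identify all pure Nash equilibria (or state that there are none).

(Stay out, Fight)

(Enter, Fight): Anna prefers Stay out (9.5 > 1); Ben prefers Accommodate (10.5 > 2) — not an equilibrium.
(Enter, Accommodate): Anna prefers Stay out (9.5 > 5) — not an equilibrium.
(Stay out, Fight): Anna gets 9.5 ≥ 1 from Enter, and Ben gets 4 ≥ 3 from Accommodate — Nash equilibrium.
(Stay out, Accommodate): Ben prefers Fight (4 > 3) — not an equilibrium.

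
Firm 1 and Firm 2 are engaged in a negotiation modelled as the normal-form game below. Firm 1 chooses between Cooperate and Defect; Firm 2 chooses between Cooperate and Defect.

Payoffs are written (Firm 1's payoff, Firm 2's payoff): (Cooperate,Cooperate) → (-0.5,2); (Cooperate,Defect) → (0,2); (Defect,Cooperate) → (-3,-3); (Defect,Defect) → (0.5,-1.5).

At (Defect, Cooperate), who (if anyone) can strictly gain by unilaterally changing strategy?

Firm 1 at (Defect, Cooperate) earns -3; deviating to Cooperate yields -0.5 — a strict improvement.
Firm 2 earns -3; deviating to Defect yields -1.5 — a strict improvement.
Both Firm 1 and Firm 2 have strictly profitable deviations.

Both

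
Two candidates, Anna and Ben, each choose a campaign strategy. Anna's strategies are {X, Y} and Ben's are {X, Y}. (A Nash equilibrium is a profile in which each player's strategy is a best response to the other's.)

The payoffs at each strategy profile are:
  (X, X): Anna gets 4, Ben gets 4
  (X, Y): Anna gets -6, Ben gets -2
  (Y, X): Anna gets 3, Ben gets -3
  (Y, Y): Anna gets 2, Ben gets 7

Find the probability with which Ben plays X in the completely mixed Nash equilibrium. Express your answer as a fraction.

Let y be the probability that Ben plays X. In a completely mixed equilibrium, Anna must be indifferent between X and Y.
Anna's expected payoff from X is 4y − 6(1−y); from Y it is 3y + 2(1−y).
Setting these equal: 10y − 6 = y + 2, so y = 8/9.

8/9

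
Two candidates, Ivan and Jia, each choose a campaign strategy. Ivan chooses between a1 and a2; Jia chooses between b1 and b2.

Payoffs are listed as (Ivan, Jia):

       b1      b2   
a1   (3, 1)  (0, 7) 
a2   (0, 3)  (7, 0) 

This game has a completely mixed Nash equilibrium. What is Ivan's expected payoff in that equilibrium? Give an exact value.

First find q, the probability Jia plays b1, from Ivan's indifference between a1 and a2: 3q = 7(1−q), giving q = 7/10.
Since Ivan is indifferent in equilibrium, Ivan's expected payoff equals the payoff from either row against (7/10, 3/10). Using a1: 3(7/10) = 21/10.

21/10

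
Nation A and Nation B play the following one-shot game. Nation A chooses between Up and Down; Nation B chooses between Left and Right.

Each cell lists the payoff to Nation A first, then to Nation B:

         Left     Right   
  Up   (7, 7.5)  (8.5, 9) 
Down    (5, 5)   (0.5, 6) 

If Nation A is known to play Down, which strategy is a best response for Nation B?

Right

Against Down, Nation B earns 5 from Left and 6 from Right.
So Right is the best response.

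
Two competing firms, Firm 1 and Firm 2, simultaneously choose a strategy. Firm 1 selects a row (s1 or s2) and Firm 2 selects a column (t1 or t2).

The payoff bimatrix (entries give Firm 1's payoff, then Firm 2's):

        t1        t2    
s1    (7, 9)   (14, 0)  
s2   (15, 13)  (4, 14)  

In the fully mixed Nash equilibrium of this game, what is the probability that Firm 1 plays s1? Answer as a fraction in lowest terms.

1/10

Let p be the probability that Firm 1 plays s1. In a completely mixed equilibrium, Firm 2 must be indifferent between t1 and t2.
Firm 2's expected payoff from t1 is 9p + 13(1−p); from t2 it is 14(1−p).
Setting these equal: −4p + 13 = −14p + 14, so p = 1/10.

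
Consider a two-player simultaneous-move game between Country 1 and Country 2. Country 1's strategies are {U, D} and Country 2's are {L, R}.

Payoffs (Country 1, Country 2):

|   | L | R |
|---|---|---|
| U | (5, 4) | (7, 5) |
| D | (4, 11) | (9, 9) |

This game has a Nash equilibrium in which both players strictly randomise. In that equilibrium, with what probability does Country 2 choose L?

Let y be the probability that Country 2 plays L. In a completely mixed equilibrium, Country 1 must be indifferent between U and D.
Country 1's expected payoff from U is 5y + 7(1−y); from D it is 4y + 9(1−y).
Setting these equal: −2y + 7 = −5y + 9, so y = 2/3.

2/3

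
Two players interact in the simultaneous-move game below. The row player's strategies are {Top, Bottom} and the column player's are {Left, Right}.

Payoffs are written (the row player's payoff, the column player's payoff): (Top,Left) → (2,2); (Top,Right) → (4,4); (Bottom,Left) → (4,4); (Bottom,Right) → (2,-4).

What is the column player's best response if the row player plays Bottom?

Against Bottom, the column player earns 4 from Left and -4 from Right.
So Left is the best response.

Left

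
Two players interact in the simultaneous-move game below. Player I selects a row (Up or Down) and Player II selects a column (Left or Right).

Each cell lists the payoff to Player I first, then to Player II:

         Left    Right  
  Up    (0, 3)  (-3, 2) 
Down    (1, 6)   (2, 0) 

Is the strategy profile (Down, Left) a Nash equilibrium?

At (Down, Left), Player I earns 1; switching to Up would give 0, so Player I has no profitable deviation.
Player II earns 6; switching to Right would give 0, so Player II has no profitable deviation.
Neither player can gain by a unilateral deviation, so this profile is a Nash equilibrium.

Yes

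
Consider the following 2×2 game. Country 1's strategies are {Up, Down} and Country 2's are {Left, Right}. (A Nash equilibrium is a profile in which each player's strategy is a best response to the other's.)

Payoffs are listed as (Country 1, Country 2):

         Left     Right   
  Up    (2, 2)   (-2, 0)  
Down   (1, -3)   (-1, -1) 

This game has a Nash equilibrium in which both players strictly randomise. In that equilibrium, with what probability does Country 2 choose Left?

1/2

Let q be the probability that Country 2 plays Left. In a completely mixed equilibrium, Country 1 must be indifferent between Up and Down.
Country 1's expected payoff from Up is 2q − 2(1−q); from Down it is q − (1−q).
Setting these equal: 4q − 2 = 2q − 1, so q = 1/2.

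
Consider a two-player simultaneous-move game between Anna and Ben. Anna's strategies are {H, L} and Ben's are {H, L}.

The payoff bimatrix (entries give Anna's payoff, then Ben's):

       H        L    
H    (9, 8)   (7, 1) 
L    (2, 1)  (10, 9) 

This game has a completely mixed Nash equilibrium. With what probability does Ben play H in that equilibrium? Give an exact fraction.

3/10

Let q be the probability that Ben plays H. In a completely mixed equilibrium, Anna must be indifferent between H and L.
Anna's expected payoff from H is 9q + 7(1−q); from L it is 2q + 10(1−q).
Setting these equal: 2q + 7 = −8q + 10, so q = 3/10.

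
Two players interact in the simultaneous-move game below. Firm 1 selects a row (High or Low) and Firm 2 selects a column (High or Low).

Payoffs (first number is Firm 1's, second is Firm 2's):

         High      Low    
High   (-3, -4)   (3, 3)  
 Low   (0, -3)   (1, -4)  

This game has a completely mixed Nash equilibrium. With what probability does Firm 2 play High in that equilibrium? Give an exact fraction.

Let c be the probability that Firm 2 plays High. In a completely mixed equilibrium, Firm 1 must be indifferent between High and Low.
Firm 1's expected payoff from High is −3c + 3(1−c); from Low it is (1−c).
Setting these equal: −6c + 3 = −c + 1, so c = 2/5.

2/5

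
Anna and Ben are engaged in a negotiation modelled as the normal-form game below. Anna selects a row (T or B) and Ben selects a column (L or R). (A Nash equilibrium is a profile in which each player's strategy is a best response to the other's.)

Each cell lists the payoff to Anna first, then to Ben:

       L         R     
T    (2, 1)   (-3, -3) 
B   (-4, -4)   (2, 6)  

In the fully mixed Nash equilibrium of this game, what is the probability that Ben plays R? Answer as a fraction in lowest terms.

Let c be the probability that Ben plays L. In a completely mixed equilibrium, Anna must be indifferent between T and B.
Anna's expected payoff from T is 2c − 3(1−c); from B it is −4c + 2(1−c).
Setting these equal: 5c − 3 = −6c + 2, so c = 5/11.
Therefore Ben plays R with probability 1 − 5/11 = 6/11.

6/11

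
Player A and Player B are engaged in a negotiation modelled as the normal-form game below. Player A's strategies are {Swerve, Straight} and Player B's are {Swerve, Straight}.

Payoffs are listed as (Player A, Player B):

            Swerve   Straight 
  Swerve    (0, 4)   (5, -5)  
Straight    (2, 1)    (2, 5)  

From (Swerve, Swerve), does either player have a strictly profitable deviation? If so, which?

Player A at (Swerve, Swerve) earns 0; deviating to Straight yields 2 — a strict improvement.
Player B earns 4; deviating to Straight yields -5 — not better.
Only Player A has a strictly profitable deviation.

Player A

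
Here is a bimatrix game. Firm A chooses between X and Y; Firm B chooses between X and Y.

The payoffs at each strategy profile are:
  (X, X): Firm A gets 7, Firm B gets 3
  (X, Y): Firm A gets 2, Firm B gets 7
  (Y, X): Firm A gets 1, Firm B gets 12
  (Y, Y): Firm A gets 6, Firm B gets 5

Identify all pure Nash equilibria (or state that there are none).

(X, X): Firm B prefers Y (7 > 3) — not an equilibrium.
(X, Y): Firm A prefers Y (6 > 2) — not an equilibrium.
(Y, X): Firm A prefers X (7 > 1) — not an equilibrium.
(Y, Y): Firm B prefers X (12 > 5) — not an equilibrium.

none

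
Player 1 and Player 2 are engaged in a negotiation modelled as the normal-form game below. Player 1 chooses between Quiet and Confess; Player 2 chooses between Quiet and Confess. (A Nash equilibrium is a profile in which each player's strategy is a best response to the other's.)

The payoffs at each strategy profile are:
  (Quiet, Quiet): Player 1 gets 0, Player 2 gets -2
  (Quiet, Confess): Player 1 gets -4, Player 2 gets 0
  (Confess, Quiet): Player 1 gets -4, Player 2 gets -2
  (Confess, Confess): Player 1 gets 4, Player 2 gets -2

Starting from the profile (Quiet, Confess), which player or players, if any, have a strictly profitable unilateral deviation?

Player 1

Player 1 at (Quiet, Confess) earns -4; deviating to Confess yields 4 — a strict improvement.
Player 2 earns 0; deviating to Quiet yields -2 — not better.
Only Player 1 has a strictly profitable deviation.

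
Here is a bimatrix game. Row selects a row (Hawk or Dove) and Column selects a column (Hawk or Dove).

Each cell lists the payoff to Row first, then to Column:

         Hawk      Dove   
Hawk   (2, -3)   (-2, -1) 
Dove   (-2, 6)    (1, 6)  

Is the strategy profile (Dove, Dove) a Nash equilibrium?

At (Dove, Dove), Row earns 1; switching to Hawk would give -2, so Row has no profitable deviation.
Column earns 6; switching to Hawk would give 6, so Column has no profitable deviation.
Neither player can gain by a unilateral deviation, so this profile is a Nash equilibrium.

Yes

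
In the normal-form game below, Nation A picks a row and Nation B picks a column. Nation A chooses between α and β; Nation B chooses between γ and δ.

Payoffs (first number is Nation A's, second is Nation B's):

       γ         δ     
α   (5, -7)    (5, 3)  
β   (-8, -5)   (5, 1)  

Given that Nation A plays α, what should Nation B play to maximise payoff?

Against α, Nation B earns -7 from γ and 3 from δ.
So δ is the best response.

δ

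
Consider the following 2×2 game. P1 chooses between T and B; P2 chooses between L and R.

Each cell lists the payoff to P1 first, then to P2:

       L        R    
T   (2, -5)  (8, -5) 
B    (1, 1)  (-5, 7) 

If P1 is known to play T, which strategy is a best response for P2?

either — both L and R are best responses

Against T, P2 earns -5 from L and -5 from R.
So either strategy is a best response.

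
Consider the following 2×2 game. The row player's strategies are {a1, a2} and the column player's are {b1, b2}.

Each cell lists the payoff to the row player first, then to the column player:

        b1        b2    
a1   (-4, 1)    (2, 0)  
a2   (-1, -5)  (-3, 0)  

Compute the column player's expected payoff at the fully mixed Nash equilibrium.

First find x, the probability the row player plays a1, from the column player's indifference between b1 and b2: x − 5(1−x) = 0, giving x = 5/6.
Since the column player is indifferent in equilibrium, the column player's expected payoff equals the payoff from either column against (5/6, 1/6). Using b1: (5/6) − 5(1/6) = 0.

0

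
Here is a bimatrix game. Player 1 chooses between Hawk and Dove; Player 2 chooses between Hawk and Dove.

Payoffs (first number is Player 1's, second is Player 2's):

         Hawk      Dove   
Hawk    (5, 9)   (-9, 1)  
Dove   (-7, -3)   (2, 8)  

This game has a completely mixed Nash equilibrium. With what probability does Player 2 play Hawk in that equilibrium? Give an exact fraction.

Let q be the probability that Player 2 plays Hawk. In a completely mixed equilibrium, Player 1 must be indifferent between Hawk and Dove.
Player 1's expected payoff from Hawk is 5q − 9(1−q); from Dove it is −7q + 2(1−q).
Setting these equal: 14q − 9 = −9q + 2, so q = 11/23.

11/23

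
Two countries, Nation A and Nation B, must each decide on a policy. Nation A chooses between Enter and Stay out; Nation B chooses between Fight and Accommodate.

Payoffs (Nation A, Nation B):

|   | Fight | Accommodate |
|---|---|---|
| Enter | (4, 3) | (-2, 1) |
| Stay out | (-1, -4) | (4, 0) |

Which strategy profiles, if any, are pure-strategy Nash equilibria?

(Enter, Fight): Nation A gets 4 ≥ -1 from Stay out, and Nation B gets 3 ≥ 1 from Accommodate — Nash equilibrium.
(Enter, Accommodate): Nation A prefers Stay out (4 > -2); Nation B prefers Fight (3 > 1) — not an equilibrium.
(Stay out, Fight): Nation A prefers Enter (4 > -1); Nation B prefers Accommodate (0 > -4) — not an equilibrium.
(Stay out, Accommodate): Nation A gets 4 ≥ -2 from Enter, and Nation B gets 0 ≥ -4 from Fight — Nash equilibrium.

(Enter, Fight) and (Stay out, Accommodate)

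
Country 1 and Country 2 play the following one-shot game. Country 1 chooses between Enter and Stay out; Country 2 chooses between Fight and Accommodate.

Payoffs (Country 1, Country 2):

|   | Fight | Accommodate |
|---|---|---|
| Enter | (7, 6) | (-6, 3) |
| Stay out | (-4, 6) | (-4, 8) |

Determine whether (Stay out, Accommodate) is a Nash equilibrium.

At (Stay out, Accommodate), Country 1 earns -4; switching to Enter would give -6, so Country 1 has no profitable deviation.
Country 2 earns 8; switching to Fight would give 6, so Country 2 has no profitable deviation.
Neither player can gain by a unilateral deviation, so this profile is a Nash equilibrium.

Yes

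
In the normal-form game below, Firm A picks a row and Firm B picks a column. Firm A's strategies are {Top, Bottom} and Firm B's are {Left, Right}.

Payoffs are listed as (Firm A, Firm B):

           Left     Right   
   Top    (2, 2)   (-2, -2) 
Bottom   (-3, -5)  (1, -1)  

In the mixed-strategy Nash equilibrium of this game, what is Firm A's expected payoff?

-1/2

First find q, the probability Firm B plays Left, from Firm A's indifference between Top and Bottom: 2q − 2(1−q) = −3q + (1−q), giving q = 3/8.
Since Firm A is indifferent in equilibrium, Firm A's expected payoff equals the payoff from either row against (3/8, 5/8). Using Top: 2(3/8) − 2(5/8) = -1/2.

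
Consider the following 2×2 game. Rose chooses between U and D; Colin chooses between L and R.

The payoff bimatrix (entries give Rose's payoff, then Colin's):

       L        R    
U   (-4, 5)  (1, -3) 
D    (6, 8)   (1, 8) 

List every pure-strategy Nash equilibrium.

(U, L): Rose prefers D (6 > -4) — not an equilibrium.
(U, R): Colin prefers L (5 > -3) — not an equilibrium.
(D, L): Rose gets 6 ≥ -4 from U, and Colin gets 8 ≥ 8 from R — Nash equilibrium.
(D, R): Rose gets 1 ≥ 1 from U, and Colin gets 8 ≥ 8 from L — Nash equilibrium.

(D, L) and (D, R)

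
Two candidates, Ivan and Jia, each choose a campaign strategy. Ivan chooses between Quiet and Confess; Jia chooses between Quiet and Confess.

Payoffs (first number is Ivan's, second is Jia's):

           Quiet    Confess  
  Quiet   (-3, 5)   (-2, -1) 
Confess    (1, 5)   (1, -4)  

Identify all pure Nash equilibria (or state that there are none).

(Quiet, Quiet): Ivan prefers Confess (1 > -3) — not an equilibrium.
(Quiet, Confess): Ivan prefers Confess (1 > -2); Jia prefers Quiet (5 > -1) — not an equilibrium.
(Confess, Quiet): Ivan gets 1 ≥ -3 from Quiet, and Jia gets 5 ≥ -4 from Confess — Nash equilibrium.
(Confess, Confess): Jia prefers Quiet (5 > -4) — not an equilibrium.

(Confess, Quiet)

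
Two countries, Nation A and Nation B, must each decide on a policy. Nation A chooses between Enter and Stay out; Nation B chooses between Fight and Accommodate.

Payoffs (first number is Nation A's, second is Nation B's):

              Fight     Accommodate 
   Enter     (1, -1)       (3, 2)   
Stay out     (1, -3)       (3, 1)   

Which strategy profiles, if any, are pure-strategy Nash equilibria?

(Enter, Fight): Nation B prefers Accommodate (2 > -1) — not an equilibrium.
(Enter, Accommodate): Nation A gets 3 ≥ 3 from Stay out, and Nation B gets 2 ≥ -1 from Fight — Nash equilibrium.
(Stay out, Fight): Nation B prefers Accommodate (1 > -3) — not an equilibrium.
(Stay out, Accommodate): Nation A gets 3 ≥ 3 from Enter, and Nation B gets 1 ≥ -3 from Fight — Nash equilibrium.

(Enter, Accommodate) and (Stay out, Accommodate)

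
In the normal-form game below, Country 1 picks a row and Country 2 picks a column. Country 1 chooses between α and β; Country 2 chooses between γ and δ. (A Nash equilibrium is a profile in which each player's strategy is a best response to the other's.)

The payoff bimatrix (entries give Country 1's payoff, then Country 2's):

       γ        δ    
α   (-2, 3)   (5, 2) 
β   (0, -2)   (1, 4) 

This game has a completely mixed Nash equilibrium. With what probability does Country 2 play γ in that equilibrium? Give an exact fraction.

2/3

Let y be the probability that Country 2 plays γ. In a completely mixed equilibrium, Country 1 must be indifferent between α and β.
Country 1's expected payoff from α is −2y + 5(1−y); from β it is (1−y).
Setting these equal: −7y + 5 = −y + 1, so y = 2/3.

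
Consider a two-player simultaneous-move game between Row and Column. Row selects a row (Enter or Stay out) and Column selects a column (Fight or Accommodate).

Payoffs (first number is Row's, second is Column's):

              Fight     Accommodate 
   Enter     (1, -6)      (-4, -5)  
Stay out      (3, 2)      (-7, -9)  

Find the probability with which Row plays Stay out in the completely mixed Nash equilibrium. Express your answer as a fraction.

Let p be the probability that Row plays Enter. In a completely mixed equilibrium, Column must be indifferent between Fight and Accommodate.
Column's expected payoff from Fight is −6p + 2(1−p); from Accommodate it is −5p − 9(1−p).
Setting these equal: −8p + 2 = 4p − 9, so p = 11/12.
Therefore Row plays Stay out with probability 1 − 11/12 = 1/12.

1/12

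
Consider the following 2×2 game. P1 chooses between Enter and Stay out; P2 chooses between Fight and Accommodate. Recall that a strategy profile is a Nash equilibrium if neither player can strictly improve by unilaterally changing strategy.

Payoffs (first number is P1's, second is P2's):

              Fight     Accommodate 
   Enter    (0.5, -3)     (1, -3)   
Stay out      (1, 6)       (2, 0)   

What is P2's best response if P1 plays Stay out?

Against Stay out, P2 earns 6 from Fight and 0 from Accommodate.
So Fight is the best response.

Fight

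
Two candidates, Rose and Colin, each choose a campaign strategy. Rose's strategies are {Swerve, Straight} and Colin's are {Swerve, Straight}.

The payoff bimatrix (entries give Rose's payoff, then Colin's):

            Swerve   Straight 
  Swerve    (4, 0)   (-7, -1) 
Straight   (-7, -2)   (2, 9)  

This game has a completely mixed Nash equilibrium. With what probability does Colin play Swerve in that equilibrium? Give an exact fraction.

Let c be the probability that Colin plays Swerve. In a completely mixed equilibrium, Rose must be indifferent between Swerve and Straight.
Rose's expected payoff from Swerve is 4c − 7(1−c); from Straight it is −7c + 2(1−c).
Setting these equal: 11c − 7 = −9c + 2, so c = 9/20.

9/20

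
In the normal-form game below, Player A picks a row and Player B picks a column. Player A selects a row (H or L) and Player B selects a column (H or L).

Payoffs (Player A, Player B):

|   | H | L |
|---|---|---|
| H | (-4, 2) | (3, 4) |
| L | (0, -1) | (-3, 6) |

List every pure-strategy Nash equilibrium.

(H, L)

(H, H): Player A prefers L (0 > -4); Player B prefers L (4 > 2) — not an equilibrium.
(H, L): Player A gets 3 ≥ -3 from L, and Player B gets 4 ≥ 2 from H — Nash equilibrium.
(L, H): Player B prefers L (6 > -1) — not an equilibrium.
(L, L): Player A prefers H (3 > -3) — not an equilibrium.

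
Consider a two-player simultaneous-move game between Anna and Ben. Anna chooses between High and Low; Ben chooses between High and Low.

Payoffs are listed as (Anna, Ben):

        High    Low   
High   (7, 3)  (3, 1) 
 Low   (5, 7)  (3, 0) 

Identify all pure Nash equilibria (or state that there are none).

(High, High): Anna gets 7 ≥ 5 from Low, and Ben gets 3 ≥ 1 from Low — Nash equilibrium.
(High, Low): Ben prefers High (3 > 1) — not an equilibrium.
(Low, High): Anna prefers High (7 > 5) — not an equilibrium.
(Low, Low): Ben prefers High (7 > 0) — not an equilibrium.

(High, High)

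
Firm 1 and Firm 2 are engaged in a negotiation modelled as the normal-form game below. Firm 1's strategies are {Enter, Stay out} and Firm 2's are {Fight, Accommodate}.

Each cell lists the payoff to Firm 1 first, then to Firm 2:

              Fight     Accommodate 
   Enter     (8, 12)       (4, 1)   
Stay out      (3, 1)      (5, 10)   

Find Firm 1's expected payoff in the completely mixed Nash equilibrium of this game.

14/3

First find q, the probability Firm 2 plays Fight, from Firm 1's indifference between Enter and Stay out: 8q + 4(1−q) = 3q + 5(1−q), giving q = 1/6.
Since Firm 1 is indifferent in equilibrium, Firm 1's expected payoff equals the payoff from either row against (1/6, 5/6). Using Enter: 8(1/6) + 4(5/6) = 14/3.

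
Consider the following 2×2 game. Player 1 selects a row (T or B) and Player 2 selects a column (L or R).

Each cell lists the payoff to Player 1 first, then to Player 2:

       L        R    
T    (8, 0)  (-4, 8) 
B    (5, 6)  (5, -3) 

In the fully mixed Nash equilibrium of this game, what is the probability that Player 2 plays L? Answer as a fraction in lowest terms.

3/4

Let q be the probability that Player 2 plays L. In a completely mixed equilibrium, Player 1 must be indifferent between T and B.
Player 1's expected payoff from T is 8q − 4(1−q); from B it is 5q + 5(1−q).
Setting these equal: 12q − 4 = 5, so q = 3/4.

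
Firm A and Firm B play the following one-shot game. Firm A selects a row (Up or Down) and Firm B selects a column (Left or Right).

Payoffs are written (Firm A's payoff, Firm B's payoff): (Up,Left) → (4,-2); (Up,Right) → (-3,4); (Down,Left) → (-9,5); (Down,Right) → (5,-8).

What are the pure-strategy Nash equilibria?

(Up, Left): Firm B prefers Right (4 > -2) — not an equilibrium.
(Up, Right): Firm A prefers Down (5 > -3) — not an equilibrium.
(Down, Left): Firm A prefers Up (4 > -9) — not an equilibrium.
(Down, Right): Firm B prefers Left (5 > -8) — not an equilibrium.

none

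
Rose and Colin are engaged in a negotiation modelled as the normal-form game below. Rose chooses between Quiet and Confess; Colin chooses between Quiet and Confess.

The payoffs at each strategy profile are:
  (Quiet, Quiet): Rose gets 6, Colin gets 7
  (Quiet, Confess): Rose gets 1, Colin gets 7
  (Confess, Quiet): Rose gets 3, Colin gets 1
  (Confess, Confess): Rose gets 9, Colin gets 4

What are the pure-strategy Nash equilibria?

(Quiet, Quiet) and (Confess, Confess)

(Quiet, Quiet): Rose gets 6 ≥ 3 from Confess, and Colin gets 7 ≥ 7 from Confess — Nash equilibrium.
(Quiet, Confess): Rose prefers Confess (9 > 1) — not an equilibrium.
(Confess, Quiet): Rose prefers Quiet (6 > 3); Colin prefers Confess (4 > 1) — not an equilibrium.
(Confess, Confess): Rose gets 9 ≥ 1 from Quiet, and Colin gets 4 ≥ 1 from Quiet — Nash equilibrium.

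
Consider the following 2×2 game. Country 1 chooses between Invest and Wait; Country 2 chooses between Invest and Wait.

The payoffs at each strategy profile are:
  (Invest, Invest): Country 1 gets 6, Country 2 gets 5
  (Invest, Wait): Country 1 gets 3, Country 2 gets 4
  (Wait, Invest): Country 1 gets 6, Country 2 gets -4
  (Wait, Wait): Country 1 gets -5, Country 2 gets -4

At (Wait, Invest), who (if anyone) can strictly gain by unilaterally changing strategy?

Country 1 at (Wait, Invest) earns 6; deviating to Invest yields 6 — not better.
Country 2 earns -4; deviating to Wait yields -4 — not better.
Neither player can strictly improve; the profile is a Nash equilibrium.

Neither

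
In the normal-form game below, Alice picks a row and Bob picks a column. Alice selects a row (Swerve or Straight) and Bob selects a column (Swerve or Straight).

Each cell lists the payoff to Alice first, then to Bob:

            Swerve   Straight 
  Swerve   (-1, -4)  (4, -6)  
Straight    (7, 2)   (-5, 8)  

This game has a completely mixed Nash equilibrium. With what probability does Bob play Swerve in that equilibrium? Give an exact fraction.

Let c be the probability that Bob plays Swerve. In a completely mixed equilibrium, Alice must be indifferent between Swerve and Straight.
Alice's expected payoff from Swerve is −c + 4(1−c); from Straight it is 7c − 5(1−c).
Setting these equal: −5c + 4 = 12c − 5, so c = 9/17.

9/17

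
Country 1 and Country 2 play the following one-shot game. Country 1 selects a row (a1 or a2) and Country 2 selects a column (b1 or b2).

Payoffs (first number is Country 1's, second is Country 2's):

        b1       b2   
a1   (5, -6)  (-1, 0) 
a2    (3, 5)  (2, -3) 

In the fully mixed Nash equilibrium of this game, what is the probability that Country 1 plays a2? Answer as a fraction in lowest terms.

3/7

Let p be the probability that Country 1 plays a1. In a completely mixed equilibrium, Country 2 must be indifferent between b1 and b2.
Country 2's expected payoff from b1 is −6p + 5(1−p); from b2 it is −3(1−p).
Setting these equal: −11p + 5 = 3p − 3, so p = 4/7.
Therefore Country 1 plays a2 with probability 1 − 4/7 = 3/7.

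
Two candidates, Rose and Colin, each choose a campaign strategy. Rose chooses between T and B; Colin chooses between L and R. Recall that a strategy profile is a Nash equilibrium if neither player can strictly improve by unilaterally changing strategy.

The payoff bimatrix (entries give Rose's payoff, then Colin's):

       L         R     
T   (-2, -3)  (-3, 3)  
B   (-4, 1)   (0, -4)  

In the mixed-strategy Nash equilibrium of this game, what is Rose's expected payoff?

First find q, the probability Colin plays L, from Rose's indifference between T and B: −2q − 3(1−q) = −4q, giving q = 3/5.
Since Rose is indifferent in equilibrium, Rose's expected payoff equals the payoff from either row against (3/5, 2/5). Using T: −2(3/5) − 3(2/5) = -12/5.

-12/5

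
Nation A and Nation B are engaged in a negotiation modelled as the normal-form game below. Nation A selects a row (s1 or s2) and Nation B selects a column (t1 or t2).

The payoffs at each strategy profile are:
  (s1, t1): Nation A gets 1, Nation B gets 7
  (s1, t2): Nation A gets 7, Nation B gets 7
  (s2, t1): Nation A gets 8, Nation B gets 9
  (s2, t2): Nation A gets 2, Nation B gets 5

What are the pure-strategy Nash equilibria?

(s1, t1): Nation A prefers s2 (8 > 1) — not an equilibrium.
(s1, t2): Nation A gets 7 ≥ 2 from s2, and Nation B gets 7 ≥ 7 from t1 — Nash equilibrium.
(s2, t1): Nation A gets 8 ≥ 1 from s1, and Nation B gets 9 ≥ 5 from t2 — Nash equilibrium.
(s2, t2): Nation A prefers s1 (7 > 2); Nation B prefers t1 (9 > 5) — not an equilibrium.

(s1, t2) and (s2, t1)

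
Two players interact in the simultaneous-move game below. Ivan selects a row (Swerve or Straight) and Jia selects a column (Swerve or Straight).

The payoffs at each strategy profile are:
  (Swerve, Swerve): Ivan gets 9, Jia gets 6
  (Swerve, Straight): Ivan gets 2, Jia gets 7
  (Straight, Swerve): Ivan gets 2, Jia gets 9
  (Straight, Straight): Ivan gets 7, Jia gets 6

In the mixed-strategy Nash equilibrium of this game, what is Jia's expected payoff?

27/4

First find x, the probability Ivan plays Swerve, from Jia's indifference between Swerve and Straight: 6x + 9(1−x) = 7x + 6(1−x), giving x = 3/4.
Since Jia is indifferent in equilibrium, Jia's expected payoff equals the payoff from either column against (3/4, 1/4). Using Swerve: 6(3/4) + 9(1/4) = 27/4.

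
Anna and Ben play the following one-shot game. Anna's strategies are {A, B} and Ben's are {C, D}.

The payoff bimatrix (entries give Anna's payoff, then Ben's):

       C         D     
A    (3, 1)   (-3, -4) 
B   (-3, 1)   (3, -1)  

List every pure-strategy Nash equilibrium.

(A, C): Anna gets 3 ≥ -3 from B, and Ben gets 1 ≥ -4 from D — Nash equilibrium.
(A, D): Anna prefers B (3 > -3); Ben prefers C (1 > -4) — not an equilibrium.
(B, C): Anna prefers A (3 > -3) — not an equilibrium.
(B, D): Ben prefers C (1 > -1) — not an equilibrium.

(A, C)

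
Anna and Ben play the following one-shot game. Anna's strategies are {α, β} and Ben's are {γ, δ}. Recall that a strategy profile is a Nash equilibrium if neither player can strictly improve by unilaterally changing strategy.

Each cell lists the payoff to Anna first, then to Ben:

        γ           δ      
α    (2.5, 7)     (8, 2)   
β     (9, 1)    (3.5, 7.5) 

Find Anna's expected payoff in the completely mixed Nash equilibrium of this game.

23/4

First find q, the probability Ben plays γ, from Anna's indifference between α and β: 2.5q + 8(1−q) = 9q + 3.5(1−q), giving q = 9/22.
Since Anna is indifferent in equilibrium, Anna's expected payoff equals the payoff from either row against (9/22, 13/22). Using α: 2.5(9/22) + 8(13/22) = 23/4.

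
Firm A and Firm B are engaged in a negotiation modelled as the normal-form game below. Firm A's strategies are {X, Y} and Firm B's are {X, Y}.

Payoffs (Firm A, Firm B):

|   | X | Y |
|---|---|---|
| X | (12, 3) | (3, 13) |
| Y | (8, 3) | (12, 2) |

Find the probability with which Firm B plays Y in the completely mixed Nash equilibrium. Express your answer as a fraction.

4/13

Let y be the probability that Firm B plays X. In a completely mixed equilibrium, Firm A must be indifferent between X and Y.
Firm A's expected payoff from X is 12y + 3(1−y); from Y it is 8y + 12(1−y).
Setting these equal: 9y + 3 = −4y + 12, so y = 9/13.
Therefore Firm B plays Y with probability 1 − 9/13 = 4/13.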